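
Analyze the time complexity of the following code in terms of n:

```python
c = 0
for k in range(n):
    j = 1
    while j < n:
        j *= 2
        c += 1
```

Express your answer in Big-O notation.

Each loop level contributes: n × log n. Multiplying the contributions gives O(n log n).

Answer: O(n log n)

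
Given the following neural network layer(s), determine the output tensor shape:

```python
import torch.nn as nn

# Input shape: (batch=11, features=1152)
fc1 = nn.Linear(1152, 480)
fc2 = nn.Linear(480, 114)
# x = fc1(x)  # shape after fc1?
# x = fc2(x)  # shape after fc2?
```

Input: (11, 1152) -> after fc1: (11, 480) -> Output: (11, 114)

Answer: (11, 114)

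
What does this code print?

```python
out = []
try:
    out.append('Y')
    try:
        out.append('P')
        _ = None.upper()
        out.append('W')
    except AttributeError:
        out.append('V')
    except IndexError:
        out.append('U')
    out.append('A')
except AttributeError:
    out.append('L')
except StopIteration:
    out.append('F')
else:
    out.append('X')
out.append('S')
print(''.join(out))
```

Execution trace: 'Y' (try body) → 'P' (inner try body) → 'V' (inner except AttributeError) → 'A' (try body, no exception) → 'X' (else) → 'S' (after the try/except). Output: YPVAXS

Answer: YPVAXS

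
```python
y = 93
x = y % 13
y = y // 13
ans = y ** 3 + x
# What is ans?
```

Trace:
`y = 93` → y = 93
`x = y % 13` → x = 2
`y = y // 13` → y = 7
`ans = y ** 3 + x` → ans = 345
So ans = 345

Answer: 345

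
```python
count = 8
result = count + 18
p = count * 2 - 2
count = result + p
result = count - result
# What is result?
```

Trace:
`count = 8` → count = 8
`result = count + 18` → result = 26
`p = count * 2 - 2` → p = 14
`count = result + p` → count = 40
`result = count - result` → result = 14
So result = 14

Answer: 14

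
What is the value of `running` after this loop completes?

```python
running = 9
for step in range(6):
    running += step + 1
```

Start at 9, add 1 to 6 = 30
`running` takes the values: 9 → 10 → 12 → 15 → 19 → 24 → 30

Answer: 30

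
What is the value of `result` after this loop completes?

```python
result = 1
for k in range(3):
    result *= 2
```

2^3 = 8
`result` takes the values: 1 → 2 → 4 → 8

Answer: 8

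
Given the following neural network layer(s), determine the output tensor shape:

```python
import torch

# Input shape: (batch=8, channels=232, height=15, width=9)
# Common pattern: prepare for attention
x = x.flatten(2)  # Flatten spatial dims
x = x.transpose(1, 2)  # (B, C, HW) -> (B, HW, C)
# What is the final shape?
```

Input: (8, 232, 15, 9) -> after flatten(2): (8, 232, 135) -> Output: (8, 135, 232)

Answer: (8, 135, 232)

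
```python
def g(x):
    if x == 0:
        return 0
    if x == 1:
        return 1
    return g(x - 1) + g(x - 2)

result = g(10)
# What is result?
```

Build up from base cases: g(0)=0, g(1)=1, g(2)=1, g(3)=2, g(4)=3, g(5)=5, g(6)=8, ..., g(10)=55

Answer: 55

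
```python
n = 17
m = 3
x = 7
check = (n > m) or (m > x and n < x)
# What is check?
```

Trace:
`n = 17` → n = 17
`m = 3` → m = 3
`x = 7` → x = 7
`check = (n > m) or (m > x and n < x)` → check = True
So check = True

Answer: True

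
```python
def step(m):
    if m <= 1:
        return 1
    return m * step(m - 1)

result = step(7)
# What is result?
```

step(7) = 7 * 6 * 5 * 4 * 3 * 2 * 1 = 5040

Answer: 5040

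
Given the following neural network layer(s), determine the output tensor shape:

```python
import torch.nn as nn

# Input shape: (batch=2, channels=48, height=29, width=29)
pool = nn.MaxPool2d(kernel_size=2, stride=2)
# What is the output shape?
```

Input: (2, 48, 29, 29) -> Output: (2, 48, 14, 14)

Answer: (2, 48, 14, 14)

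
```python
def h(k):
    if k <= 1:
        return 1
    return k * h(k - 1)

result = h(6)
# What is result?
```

h(6) = 6 * 5 * 4 * 3 * 2 * 1 = 720

Answer: 720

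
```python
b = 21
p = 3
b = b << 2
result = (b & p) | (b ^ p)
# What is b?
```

Trace:
`b = 21` → b = 21
`p = 3` → p = 3
`b = b << 2` → b = 84
`result = (b & p) | (b ^ p)` → result = 87
So b = 84

Answer: 84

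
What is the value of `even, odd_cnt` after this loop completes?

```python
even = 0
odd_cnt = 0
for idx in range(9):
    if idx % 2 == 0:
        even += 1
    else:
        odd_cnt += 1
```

Count evens and odds in range(9)
`even, odd_cnt` takes the values: (0, 0) → (1, 0) → (1, 1) → (2, 1) → (2, 2) → (3, 2) → (3, 3) → (4, 3) → (4, 4) → (5, 4)

Answer: 5, 4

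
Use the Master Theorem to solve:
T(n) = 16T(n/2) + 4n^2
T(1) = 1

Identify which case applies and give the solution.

a=16, b=2, f(n)=4n^2. log_2(16) = 4. Since c=2 < 4, Case 1 applies: T(n) = Θ(n^log_b(a)) = O(n^4).

Answer: O(n^4) - Case 1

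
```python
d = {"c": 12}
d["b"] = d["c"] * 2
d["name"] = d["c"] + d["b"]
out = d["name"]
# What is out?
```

Trace:
`d = {"c": 12}` → d = {'c': 12}
`d["b"] = d["c"] * 2` → d = {'c': 12, 'b': 24}
`d["name"] = d["c"] + d["b"]` → d = {'c': 12, 'b': 24, 'name': 36}
`out = d["name"]` → out = 36
So out = 36

Answer: 36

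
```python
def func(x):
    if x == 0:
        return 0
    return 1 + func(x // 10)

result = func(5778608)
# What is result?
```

Count of digits of 5778608: 7

Answer: 7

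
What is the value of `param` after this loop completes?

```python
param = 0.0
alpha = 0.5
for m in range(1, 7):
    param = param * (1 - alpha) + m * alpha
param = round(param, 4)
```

Moving average with lr=0.5
`param` takes the values: 0.0 → 0.5 → 1.25 → 2.125 → 3.0625 → 4.03125 → 5.015625 → 5.0156

Answer: 5.0156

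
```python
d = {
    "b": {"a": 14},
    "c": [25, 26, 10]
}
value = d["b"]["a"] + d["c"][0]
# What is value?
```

Trace:
`d = { ...` → d = {'b': {'a': 14}, 'c': [25, 26, 10]}
`value = d["b"]["a"] + d["c"][0]` → value = 39
So value = 39

Answer: 39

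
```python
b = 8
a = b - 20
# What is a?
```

Trace:
`b = 8` → b = 8
`a = b - 20` → a = -12
So a = -12

Answer: -12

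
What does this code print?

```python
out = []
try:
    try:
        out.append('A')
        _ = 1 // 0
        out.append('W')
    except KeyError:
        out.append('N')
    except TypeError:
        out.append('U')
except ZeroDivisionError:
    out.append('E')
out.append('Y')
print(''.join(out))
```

Execution trace: 'A' (try body) → 'E' (outer except ZeroDivisionError) → 'Y' (after the try/except). Output: AEY

Answer: AEY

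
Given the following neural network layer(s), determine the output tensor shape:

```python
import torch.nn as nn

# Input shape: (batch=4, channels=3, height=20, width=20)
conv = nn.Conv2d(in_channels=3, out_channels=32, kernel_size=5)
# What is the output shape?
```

Input: (4, 3, 20, 20) -> Output: (4, 32, 16, 16)

Answer: (4, 32, 16, 16)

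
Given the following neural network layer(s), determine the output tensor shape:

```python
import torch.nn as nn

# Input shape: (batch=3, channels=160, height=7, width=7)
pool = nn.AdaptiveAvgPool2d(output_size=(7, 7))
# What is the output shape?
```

Input: (3, 160, 7, 7) -> Output: (3, 160, 7, 7)

Answer: (3, 160, 7, 7)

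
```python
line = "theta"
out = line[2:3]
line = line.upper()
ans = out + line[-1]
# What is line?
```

Trace:
`line = "theta"` → line = 'theta'
`out = line[2:3]` → out = 'e'
`line = line.upper()` → line = 'THETA'
`ans = out + line[-1]` → ans = 'eA'
So line = 'THETA'

Answer: 'THETA'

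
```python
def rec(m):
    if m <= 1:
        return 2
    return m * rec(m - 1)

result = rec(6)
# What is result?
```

rec(6) = 6 * 5 * 4 * 3 * 2 * 2 = 1440

Answer: 1440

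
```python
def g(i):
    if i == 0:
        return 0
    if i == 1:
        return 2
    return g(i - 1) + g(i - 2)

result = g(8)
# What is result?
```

Build up from base cases: g(0)=0, g(1)=2, g(2)=2, g(3)=4, g(4)=6, g(5)=10, g(6)=16, ..., g(8)=42

Answer: 42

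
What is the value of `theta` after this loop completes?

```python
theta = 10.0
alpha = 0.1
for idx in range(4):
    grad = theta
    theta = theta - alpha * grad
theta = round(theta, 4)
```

Gradient descent: w = 10.0 * (1 - 0.1)^4
`theta` takes the values: 10.0 → 9.0 → 8.1 → 7.29 → 6.561

Answer: 6.561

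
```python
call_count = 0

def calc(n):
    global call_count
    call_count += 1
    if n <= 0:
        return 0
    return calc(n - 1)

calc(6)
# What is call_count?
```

Linear recursion stepping by 1: 7 calls from n=6 down to ≤0.

Answer: 7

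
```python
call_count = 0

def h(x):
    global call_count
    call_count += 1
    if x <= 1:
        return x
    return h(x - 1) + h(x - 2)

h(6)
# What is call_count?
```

Calls(x) = 1 + Calls(x-1) + Calls(x-2); Calls(0)=Calls(1)=1. For x=6 this gives 25.

Answer: 25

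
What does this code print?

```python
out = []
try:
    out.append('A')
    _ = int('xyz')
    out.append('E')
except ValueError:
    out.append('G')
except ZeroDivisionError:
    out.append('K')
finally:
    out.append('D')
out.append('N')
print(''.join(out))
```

Execution trace: 'A' (try body) → 'G' (except ValueError) → 'D' (finally) → 'N' (after the try/except). Output: AGDN

Answer: AGDN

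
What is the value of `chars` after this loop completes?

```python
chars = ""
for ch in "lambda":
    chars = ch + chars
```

Reverse 'lambda'
`chars` takes the values: "" → "l" → "al" → "mal" → "bmal" → "dbmal" → "adbmal"

Answer: "adbmal"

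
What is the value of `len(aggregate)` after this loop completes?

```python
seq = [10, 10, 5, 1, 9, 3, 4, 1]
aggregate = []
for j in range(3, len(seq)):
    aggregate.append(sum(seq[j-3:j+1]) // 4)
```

Number of 4-element averages
`aggregate` takes the values: [] → [6] → [6, 6] → [6, 6, 4] → [6, 6, 4, 4] → [6, 6, 4, 4, 4]
So `len(aggregate)` = 5

Answer: 5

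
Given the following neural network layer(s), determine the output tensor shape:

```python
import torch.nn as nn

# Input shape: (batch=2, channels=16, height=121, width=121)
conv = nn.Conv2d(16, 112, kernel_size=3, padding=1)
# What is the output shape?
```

Input: (2, 16, 121, 121) -> Output: (2, 112, 121, 121)

Answer: (2, 112, 121, 121)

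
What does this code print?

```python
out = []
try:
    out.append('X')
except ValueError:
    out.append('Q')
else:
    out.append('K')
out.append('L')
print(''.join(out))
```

Execution trace: 'X' (try body, no exception) → 'K' (else) → 'L' (after the try/except). Output: XKL

Answer: XKL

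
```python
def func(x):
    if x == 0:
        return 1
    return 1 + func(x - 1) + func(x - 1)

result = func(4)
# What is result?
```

func(x) = 1 + 2·func(x-1), func(0)=1. Closed form: (1+1)·2^4 - 1 = 31.

Answer: 31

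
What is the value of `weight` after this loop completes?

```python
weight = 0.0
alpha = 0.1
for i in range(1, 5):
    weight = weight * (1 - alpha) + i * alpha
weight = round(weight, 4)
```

Moving average with lr=0.1
`weight` takes the values: 0.0 → 0.1 → 0.29 → 0.561 → 0.9049

Answer: 0.9049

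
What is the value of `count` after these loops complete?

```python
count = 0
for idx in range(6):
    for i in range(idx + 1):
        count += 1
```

Triangle: 1 + 2 + ... + 6
`count` takes the values: 0 → 1 → 2 → 3 → 4 → 5 → 6 → 7 → 8 → 9 → 10 → 11 → 12 → 13 → 14 → 15 → 16 → 17 → 18 → 19 → 20 → 21

Answer: 21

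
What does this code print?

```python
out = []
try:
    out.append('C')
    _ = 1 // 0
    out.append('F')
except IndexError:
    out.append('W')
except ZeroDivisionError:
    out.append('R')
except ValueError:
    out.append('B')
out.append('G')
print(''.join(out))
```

Execution trace: 'C' (try body) → 'R' (except ZeroDivisionError) → 'G' (after the try/except). Output: CRG

Answer: CRG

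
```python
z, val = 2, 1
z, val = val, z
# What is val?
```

Trace:
`z, val = 2, 1` → z = 2; val = 1
`z, val = val, z` → z = 1; val = 2
So val = 2

Answer: 2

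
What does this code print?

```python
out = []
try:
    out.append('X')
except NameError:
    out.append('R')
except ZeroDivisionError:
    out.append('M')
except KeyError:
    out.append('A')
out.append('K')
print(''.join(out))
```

Execution trace: 'X' (try body, no exception) → 'K' (after the try/except). Output: XK

Answer: XK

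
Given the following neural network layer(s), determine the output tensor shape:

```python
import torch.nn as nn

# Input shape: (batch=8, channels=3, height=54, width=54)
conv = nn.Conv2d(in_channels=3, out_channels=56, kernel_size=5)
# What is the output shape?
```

Input: (8, 3, 54, 54) -> Output: (8, 56, 50, 50)

Answer: (8, 56, 50, 50)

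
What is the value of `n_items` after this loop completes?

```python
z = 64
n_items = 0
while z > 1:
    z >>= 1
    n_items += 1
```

Count right shifts until 1
`n_items` takes the values: 0 → 1 → 2 → 3 → 4 → 5 → 6

Answer: 6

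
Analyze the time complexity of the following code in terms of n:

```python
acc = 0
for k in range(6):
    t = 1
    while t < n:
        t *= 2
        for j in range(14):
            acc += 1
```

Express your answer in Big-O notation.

Each loop level contributes: 1 × log n × 1. Multiplying the contributions gives O(log n).

Answer: O(log n)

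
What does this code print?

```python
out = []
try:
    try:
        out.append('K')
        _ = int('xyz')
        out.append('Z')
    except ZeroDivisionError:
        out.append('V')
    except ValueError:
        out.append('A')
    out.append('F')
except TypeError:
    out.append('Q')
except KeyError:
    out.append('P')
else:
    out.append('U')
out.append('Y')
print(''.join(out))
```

Execution trace: 'K' (inner try body) → 'A' (inner except ValueError) → 'F' (try body, no exception) → 'U' (else) → 'Y' (after the try/except). Output: KAFUY

Answer: KAFUY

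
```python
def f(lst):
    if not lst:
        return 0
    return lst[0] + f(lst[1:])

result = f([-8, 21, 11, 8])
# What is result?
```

(-8) + 21 + 11 + 8 + 0 = 32

Answer: 32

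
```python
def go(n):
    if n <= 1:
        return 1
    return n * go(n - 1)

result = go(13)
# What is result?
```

go(13) = 13 * 12 * 11 * 10 * 9 * 8 * 7 * 6 * 5 * 4 * 3 * 2 * 1 = 6227020800

Answer: 6227020800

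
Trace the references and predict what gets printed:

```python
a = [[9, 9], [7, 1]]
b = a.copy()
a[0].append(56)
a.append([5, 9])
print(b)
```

Key concept: shallow copy with nested lists.
Step by step:
`a = [[9, 9], [7, 1]]` → a = [[9, 9], [7, 1]]
`b = a.copy()` → b = [[9, 9], [7, 1]]
`a[0].append(56)` → a = [[9, 9, 56], [7, 1]]; b = [[9, 9, 56], [7, 1]]
`a.append([5, 9])` → a = [[9, 9, 56], [7, 1], [5, 9]]
`print(b)` → prints [[9, 9, 56], [7, 1]]

Answer: [[9, 9, 56], [7, 1]]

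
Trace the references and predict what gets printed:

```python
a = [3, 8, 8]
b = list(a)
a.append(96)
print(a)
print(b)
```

Key concept: list() constructor creates copy.
Step by step:
`a = [3, 8, 8]` → a = [3, 8, 8]
`b = list(a)` → b = [3, 8, 8]
`a.append(96)` → a = [3, 8, 8, 96]
`print(a)` → prints [3, 8, 8, 96]
`print(b)` → prints [3, 8, 8]

Answer:
[3, 8, 8, 96]
[3, 8, 8]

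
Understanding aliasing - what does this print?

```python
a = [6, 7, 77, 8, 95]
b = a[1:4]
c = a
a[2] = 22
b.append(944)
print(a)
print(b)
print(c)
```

Key concept: slice vs alias.
Step by step:
`a = [6, 7, 77, 8, 95]` → a = [6, 7, 77, 8, 95]
`b = a[1:4]` → b = [7, 77, 8]
`c = a` → c = [6, 7, 77, 8, 95] (same object as a)
`a[2] = 22` → a = [6, 7, 22, 8, 95] (same object as c); c = [6, 7, 22, 8, 95] (same object as a)
`b.append(944)` → b = [7, 77, 8, 944]
`print(a)` → prints [6, 7, 22, 8, 95]
`print(b)` → prints [7, 77, 8, 944]
`print(c)` → prints [6, 7, 22, 8, 95]

Answer:
[6, 7, 22, 8, 95]
[7, 77, 8, 944]
[6, 7, 22, 8, 95]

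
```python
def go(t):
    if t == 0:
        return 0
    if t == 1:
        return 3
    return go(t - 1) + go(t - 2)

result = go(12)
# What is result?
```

Build up from base cases: go(0)=0, go(1)=3, go(2)=3, go(3)=6, go(4)=9, go(5)=15, go(6)=24, ..., go(12)=432

Answer: 432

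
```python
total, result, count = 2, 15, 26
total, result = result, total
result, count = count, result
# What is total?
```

Trace:
`total, result, count = 2, 15, 26` → total = 2; result = 15; count = 26
`total, result = result, total` → total = 15; result = 2
`result, count = count, result` → result = 26; count = 2
So total = 15

Answer: 15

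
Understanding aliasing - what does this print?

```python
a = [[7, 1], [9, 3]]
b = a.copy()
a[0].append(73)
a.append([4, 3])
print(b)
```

Key concept: shallow copy with nested lists.
Step by step:
`a = [[7, 1], [9, 3]]` → a = [[7, 1], [9, 3]]
`b = a.copy()` → b = [[7, 1], [9, 3]]
`a[0].append(73)` → a = [[7, 1, 73], [9, 3]]; b = [[7, 1, 73], [9, 3]]
`a.append([4, 3])` → a = [[7, 1, 73], [9, 3], [4, 3]]
`print(b)` → prints [[7, 1, 73], [9, 3]]

Answer: [[7, 1, 73], [9, 3]]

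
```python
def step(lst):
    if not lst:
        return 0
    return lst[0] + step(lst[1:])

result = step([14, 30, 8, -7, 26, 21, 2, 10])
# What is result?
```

14 + 30 + 8 + (-7) + 26 + 21 + 2 + 10 + 0 = 104

Answer: 104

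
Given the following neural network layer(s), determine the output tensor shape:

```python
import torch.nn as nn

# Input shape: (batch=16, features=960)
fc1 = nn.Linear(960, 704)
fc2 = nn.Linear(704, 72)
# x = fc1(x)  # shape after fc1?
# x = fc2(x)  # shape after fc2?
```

Input: (16, 960) -> after fc1: (16, 704) -> Output: (16, 72)

Answer: (16, 72)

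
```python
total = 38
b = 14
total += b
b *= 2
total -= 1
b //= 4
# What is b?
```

Trace:
`total = 38` → total = 38
`b = 14` → b = 14
`total += b` → total = 52
`b *= 2` → b = 28
`total -= 1` → total = 51
`b //= 4` → b = 7
So b = 7

Answer: 7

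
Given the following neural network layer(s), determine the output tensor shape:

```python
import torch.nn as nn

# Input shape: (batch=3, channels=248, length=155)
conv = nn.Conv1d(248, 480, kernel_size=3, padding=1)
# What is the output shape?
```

Input: (3, 248, 155) -> Output: (3, 480, 155)

Answer: (3, 480, 155)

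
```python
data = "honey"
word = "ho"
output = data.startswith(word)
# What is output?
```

Trace:
`data = "honey"` → data = 'honey'
`word = "ho"` → word = 'ho'
`output = data.startswith(word)` → output = True
So output = True

Answer: True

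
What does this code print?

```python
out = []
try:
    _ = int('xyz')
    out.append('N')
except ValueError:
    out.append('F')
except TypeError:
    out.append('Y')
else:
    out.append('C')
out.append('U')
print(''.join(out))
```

Execution trace: 'F' (except ValueError) → 'U' (after the try/except). Output: FU

Answer: FU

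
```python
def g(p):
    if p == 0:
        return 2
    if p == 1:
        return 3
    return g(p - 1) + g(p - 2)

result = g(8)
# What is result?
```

Build up from base cases: g(0)=2, g(1)=3, g(2)=5, g(3)=8, g(4)=13, g(5)=21, g(6)=34, ..., g(8)=89

Answer: 89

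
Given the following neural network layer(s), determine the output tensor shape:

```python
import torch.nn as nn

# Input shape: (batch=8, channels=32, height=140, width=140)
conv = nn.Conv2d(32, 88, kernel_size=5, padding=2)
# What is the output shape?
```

Input: (8, 32, 140, 140) -> Output: (8, 88, 140, 140)

Answer: (8, 88, 140, 140)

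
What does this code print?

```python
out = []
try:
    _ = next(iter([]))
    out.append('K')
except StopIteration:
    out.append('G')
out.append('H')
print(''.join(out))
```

Execution trace: 'G' (except StopIteration) → 'H' (after the try/except). Output: GH

Answer: GH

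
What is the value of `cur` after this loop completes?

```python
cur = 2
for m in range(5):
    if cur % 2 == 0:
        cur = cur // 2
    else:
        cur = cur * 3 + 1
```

Collatz-style transformation from 2
`cur` takes the values: 2 → 1 → 4 → 2 → 1 → 4

Answer: 4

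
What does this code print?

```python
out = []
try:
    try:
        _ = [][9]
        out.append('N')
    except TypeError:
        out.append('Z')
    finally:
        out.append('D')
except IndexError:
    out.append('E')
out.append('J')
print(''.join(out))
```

Execution trace: 'D' (finally) → 'E' (outer except IndexError) → 'J' (after the try/except). Output: DEJ

Answer: DEJ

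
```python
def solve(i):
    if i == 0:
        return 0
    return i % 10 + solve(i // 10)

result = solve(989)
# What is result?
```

Sum of digits of 989: 9 + 8 + 9 = 26

Answer: 26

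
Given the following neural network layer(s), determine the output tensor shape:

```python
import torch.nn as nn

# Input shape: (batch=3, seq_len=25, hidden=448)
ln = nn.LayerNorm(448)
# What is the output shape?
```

Input: (3, 25, 448) -> Output: (3, 25, 448)

Answer: (3, 25, 448)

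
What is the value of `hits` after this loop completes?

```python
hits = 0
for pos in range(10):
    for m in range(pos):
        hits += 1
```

Triangle number: 0+1+2+...+9
`hits` takes the values: 0 → 1 → 2 → 3 → 4 → 5 → 6 → 7 → 8 → 9 → 10 → 11 → 12 → 13 → 14 → 15 → 16 → 17 → 18 → 19 → 20 → 21 → 22 → 23 → 24 → 25 → 26 → 27 → 28 → 29 → … → 41 → 42 → 43 → 44 → 45

Answer: 45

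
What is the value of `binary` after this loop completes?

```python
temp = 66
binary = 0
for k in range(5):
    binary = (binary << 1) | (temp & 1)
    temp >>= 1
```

Reverse lowest 5 bits of 66
`binary` takes the values: 0 → 1 → 2 → 4 → 8

Answer: 8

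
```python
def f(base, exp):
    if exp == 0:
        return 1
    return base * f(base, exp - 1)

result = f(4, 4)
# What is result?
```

f(4, 4) = 4 * 4 * 4 * 4 = 256

Answer: 256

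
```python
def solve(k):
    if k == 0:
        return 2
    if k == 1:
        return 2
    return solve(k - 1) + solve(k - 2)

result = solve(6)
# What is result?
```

Build up from base cases: solve(0)=2, solve(1)=2, solve(2)=4, solve(3)=6, solve(4)=10, solve(5)=16, solve(6)=26

Answer: 26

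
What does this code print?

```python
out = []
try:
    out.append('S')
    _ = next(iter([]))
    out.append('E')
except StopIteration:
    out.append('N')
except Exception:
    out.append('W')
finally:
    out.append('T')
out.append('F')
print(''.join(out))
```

Execution trace: 'S' (try body) → 'N' (except StopIteration) → 'T' (finally) → 'F' (after the try/except). Output: SNTF

Answer: SNTF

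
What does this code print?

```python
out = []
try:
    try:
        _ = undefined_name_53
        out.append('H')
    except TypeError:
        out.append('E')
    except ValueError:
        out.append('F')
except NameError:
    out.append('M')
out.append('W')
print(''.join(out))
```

Execution trace: 'M' (outer except NameError) → 'W' (after the try/except). Output: MW

Answer: MW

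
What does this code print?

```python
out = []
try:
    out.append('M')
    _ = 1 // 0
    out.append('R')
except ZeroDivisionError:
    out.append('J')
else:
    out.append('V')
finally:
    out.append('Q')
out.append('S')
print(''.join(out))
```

Execution trace: 'M' (try body) → 'J' (except ZeroDivisionError) → 'Q' (finally) → 'S' (after the try/except). Output: MJQS

Answer: MJQS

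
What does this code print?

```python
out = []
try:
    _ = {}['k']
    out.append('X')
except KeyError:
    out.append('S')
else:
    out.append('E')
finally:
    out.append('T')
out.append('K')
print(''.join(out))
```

Execution trace: 'S' (except KeyError) → 'T' (finally) → 'K' (after the try/except). Output: STK

Answer: STK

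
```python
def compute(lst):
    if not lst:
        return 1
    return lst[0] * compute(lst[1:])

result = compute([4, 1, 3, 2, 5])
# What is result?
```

Product over [4, 1, 3, 2, 5] = 4 * 1 * 3 * 2 * 5 = 120

Answer: 120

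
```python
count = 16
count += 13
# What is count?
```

Trace:
`count = 16` → count = 16
`count += 13` → count = 29
So count = 29

Answer: 29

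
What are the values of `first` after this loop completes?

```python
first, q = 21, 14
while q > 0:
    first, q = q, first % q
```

GCD of 21 and 14
`first` takes the values: 21 → 14 → 7

Answer: 7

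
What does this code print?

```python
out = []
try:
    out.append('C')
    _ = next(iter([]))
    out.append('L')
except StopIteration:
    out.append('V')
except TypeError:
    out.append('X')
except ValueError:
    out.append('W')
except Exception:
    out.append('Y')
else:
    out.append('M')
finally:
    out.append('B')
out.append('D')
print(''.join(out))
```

Execution trace: 'C' (try body) → 'V' (except StopIteration) → 'B' (finally) → 'D' (after the try/except). Output: CVBD

Answer: CVBD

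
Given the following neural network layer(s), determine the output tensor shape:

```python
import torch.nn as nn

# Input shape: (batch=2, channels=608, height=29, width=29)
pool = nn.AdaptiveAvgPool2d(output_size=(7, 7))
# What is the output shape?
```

Input: (2, 608, 29, 29) -> Output: (2, 608, 7, 7)

Answer: (2, 608, 7, 7)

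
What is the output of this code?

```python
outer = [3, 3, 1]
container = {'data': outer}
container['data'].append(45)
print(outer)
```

Key concept: dict holds reference to list.
Step by step:
`outer = [3, 3, 1]` → outer = [3, 3, 1]
`container = {'data': outer}` → container = {'data': [3, 3, 1]}
`container['data'].append(45)` → outer = [3, 3, 1, 45]; container = {'data': [3, 3, 1, 45]}
`print(outer)` → prints [3, 3, 1, 45]

Answer: [3, 3, 1, 45]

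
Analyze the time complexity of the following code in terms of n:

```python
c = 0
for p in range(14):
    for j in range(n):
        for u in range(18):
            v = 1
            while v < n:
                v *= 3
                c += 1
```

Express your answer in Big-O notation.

Each loop level contributes: 1 × n × 1 × log n. Multiplying the contributions gives O(n log n).

Answer: O(n log n)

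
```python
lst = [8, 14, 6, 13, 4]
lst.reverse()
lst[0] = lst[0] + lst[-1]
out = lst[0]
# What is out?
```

Trace:
`lst = [8, 14, 6, 13, 4]` → lst = [8, 14, 6, 13, 4]
`lst.reverse()` → lst = [4, 13, 6, 14, 8]
`lst[0] = lst[0] + lst[-1]` → lst = [12, 13, 6, 14, 8]
`out = lst[0]` → out = 12
So out = 12

Answer: 12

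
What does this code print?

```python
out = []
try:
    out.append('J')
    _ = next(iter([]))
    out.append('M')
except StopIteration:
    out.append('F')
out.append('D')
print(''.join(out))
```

Execution trace: 'J' (try body) → 'F' (except StopIteration) → 'D' (after the try/except). Output: JFD

Answer: JFD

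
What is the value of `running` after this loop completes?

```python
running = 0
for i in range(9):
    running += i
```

Sum of 0 to 8 = 36
`running` takes the values: 0 → 1 → 3 → 6 → 10 → 15 → 21 → 28 → 36

Answer: 36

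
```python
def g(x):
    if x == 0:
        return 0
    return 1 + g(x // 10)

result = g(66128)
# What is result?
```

Count of digits of 66128: 5

Answer: 5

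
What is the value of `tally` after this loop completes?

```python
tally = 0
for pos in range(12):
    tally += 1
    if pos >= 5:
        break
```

Loop breaks when pos reaches 5, tally is 6
`tally` takes the values: 0 → 1 → 2 → 3 → 4 → 5 → 6

Answer: 6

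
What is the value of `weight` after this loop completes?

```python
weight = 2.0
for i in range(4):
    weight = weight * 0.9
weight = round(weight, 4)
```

Exponential decay: 2.0 * 0.9^4
`weight` takes the values: 2.0 → 1.8 → 1.62 → 1.458 → 1.3122

Answer: 1.3122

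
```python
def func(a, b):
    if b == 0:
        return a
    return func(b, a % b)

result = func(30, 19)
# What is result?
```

func(30, 19) -> func(19, 11) -> func(11, 8) -> func(8, 3) -> func(3, 2) -> func(2, 1) -> func(1, 0) -> 1

Answer: 1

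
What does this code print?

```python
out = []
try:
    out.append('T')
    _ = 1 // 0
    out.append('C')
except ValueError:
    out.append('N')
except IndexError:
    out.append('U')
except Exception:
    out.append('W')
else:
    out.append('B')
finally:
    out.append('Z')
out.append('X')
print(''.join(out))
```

Execution trace: 'T' (try body) → 'W' (except Exception) → 'Z' (finally) → 'X' (after the try/except). Output: TWZX

Answer: TWZX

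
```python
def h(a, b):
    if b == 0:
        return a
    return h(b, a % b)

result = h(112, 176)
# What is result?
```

h(112, 176) -> h(176, 112) -> h(112, 64) -> h(64, 48) -> h(48, 16) -> h(16, 0) -> 16

Answer: 16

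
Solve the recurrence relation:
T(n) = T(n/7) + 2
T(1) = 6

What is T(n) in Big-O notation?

Each step divides n by 7 and adds 2. After log_7(n) steps we reach T(1)=6. So T(n) = 2·log_7(n) + 6 = O(log n).

Answer: O(log n)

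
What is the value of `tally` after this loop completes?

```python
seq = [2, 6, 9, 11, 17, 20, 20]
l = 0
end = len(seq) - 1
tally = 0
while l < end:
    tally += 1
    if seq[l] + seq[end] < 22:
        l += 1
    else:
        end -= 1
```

Steps to find pair summing to 22
`tally` takes the values: 0 → 1 → 2 → 3 → 4 → 5 → 6

Answer: 6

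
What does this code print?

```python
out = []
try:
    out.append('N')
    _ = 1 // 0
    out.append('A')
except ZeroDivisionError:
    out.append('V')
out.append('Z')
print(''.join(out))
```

Execution trace: 'N' (try body) → 'V' (except ZeroDivisionError) → 'Z' (after the try/except). Output: NVZ

Answer: NVZ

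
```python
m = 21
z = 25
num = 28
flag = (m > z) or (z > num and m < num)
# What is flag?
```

Trace:
`m = 21` → m = 21
`z = 25` → z = 25
`num = 28` → num = 28
`flag = (m > z) or (z > num and m < num)` → flag = False
So flag = False

Answer: False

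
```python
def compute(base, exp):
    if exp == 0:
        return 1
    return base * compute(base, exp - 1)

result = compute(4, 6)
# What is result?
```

compute(4, 6) = 4 * 4 * 4 * 4 * 4 * 4 = 4096

Answer: 4096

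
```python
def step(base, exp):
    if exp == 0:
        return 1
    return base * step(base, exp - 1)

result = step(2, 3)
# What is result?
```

step(2, 3) = 2 * 2 * 2 = 8

Answer: 8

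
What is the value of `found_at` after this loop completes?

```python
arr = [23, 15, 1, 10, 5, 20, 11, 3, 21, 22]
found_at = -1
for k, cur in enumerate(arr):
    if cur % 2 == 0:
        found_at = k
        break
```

First even number index in [23, 15, 1, 10, 5, 20, 11, 3, 21, 22]
`found_at` takes the values: -1 → 3

Answer: 3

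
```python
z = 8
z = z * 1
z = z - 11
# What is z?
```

Trace:
`z = 8` → z = 8
`z = z * 1` → z = 8
`z = z - 11` → z = -3
So z = -3

Answer: -3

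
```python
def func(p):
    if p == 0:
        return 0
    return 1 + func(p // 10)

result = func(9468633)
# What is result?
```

Count of digits of 9468633: 7

Answer: 7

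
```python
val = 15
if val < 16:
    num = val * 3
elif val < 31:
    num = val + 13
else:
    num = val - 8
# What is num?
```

Trace:
`val = 15` → val = 15
`if val < 16: ...` → val < 16 is True → num = 45
So num = 45

Answer: 45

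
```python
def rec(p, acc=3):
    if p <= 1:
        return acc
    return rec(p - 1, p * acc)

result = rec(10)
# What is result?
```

Accumulator trace (n, acc): (10, 3) -> (9, 30) -> (8, 270) -> (7, 2160) -> (6, 15120) -> (5, 90720) -> (4, 453600) -> (3, 1814400) -> (2, 5443200) -> (1, 10886400) -> return 10886400

Answer: 10886400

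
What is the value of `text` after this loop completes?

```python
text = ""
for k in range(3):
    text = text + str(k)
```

Concatenate digits 0 to 2
`text` takes the values: "" → "0" → "01" → "012"

Answer: "012"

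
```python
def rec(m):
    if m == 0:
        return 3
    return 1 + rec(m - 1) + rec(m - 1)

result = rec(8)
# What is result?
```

rec(m) = 1 + 2·rec(m-1), rec(0)=3. Closed form: (3+1)·2^8 - 1 = 1023.

Answer: 1023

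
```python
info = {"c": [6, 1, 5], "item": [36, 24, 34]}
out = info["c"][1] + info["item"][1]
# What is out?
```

Trace:
`info = {"c": [6, 1, 5], "item": [36, 24, 34]}` → info = {'c': [6, 1, 5], 'item': [36, 24, 34]}
`out = info["c"][1] + info["item"][1]` → out = 25
So out = 25

Answer: 25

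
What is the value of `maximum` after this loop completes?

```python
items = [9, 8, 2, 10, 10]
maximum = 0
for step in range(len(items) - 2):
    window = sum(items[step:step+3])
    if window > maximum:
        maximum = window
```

Max sum of 3-element window in [9, 8, 2, 10, 10]
`maximum` takes the values: 0 → 19 → 20 → 22

Answer: 22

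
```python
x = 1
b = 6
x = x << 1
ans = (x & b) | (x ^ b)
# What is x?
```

Trace:
`x = 1` → x = 1
`b = 6` → b = 6
`x = x << 1` → x = 2
`ans = (x & b) | (x ^ b)` → ans = 6
So x = 2

Answer: 2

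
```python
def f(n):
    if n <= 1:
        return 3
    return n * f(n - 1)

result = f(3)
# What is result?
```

f(3) = 3 * 2 * 3 = 18

Answer: 18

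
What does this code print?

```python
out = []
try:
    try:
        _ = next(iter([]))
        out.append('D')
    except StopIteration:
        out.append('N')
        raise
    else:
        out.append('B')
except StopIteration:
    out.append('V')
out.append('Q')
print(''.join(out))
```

Execution trace: 'N' (inner except StopIteration) → 'V' (outer except StopIteration) → 'Q' (after the try/except). Output: NVQ

Answer: NVQ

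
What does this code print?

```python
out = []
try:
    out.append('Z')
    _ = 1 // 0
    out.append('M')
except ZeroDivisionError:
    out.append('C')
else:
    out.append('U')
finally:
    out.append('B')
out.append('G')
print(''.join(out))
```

Execution trace: 'Z' (try body) → 'C' (except ZeroDivisionError) → 'B' (finally) → 'G' (after the try/except). Output: ZCBG

Answer: ZCBG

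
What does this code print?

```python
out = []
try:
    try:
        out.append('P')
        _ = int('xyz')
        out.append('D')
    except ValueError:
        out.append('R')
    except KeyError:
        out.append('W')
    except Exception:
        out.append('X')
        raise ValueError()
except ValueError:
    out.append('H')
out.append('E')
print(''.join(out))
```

Execution trace: 'P' (try body) → 'R' (except ValueError) → 'E' (after the try/except). Output: PRE

Answer: PRE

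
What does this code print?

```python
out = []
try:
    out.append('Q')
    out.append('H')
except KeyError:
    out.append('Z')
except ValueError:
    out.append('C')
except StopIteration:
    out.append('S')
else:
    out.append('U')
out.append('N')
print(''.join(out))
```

Execution trace: 'Q' (try body) → 'H' (try body, no exception) → 'U' (else) → 'N' (after the try/except). Output: QHUN

Answer: QHUN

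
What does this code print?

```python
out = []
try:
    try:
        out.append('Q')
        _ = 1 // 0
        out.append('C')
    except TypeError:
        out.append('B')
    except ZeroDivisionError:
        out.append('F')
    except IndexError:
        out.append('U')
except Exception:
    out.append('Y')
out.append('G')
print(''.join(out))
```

Execution trace: 'Q' (inner try body) → 'F' (inner except ZeroDivisionError) → 'G' (after the try/except). Output: QFG

Answer: QFG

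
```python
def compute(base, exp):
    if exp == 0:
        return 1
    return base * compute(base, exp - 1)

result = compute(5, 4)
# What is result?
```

compute(5, 4) = 5 * 5 * 5 * 5 = 625

Answer: 625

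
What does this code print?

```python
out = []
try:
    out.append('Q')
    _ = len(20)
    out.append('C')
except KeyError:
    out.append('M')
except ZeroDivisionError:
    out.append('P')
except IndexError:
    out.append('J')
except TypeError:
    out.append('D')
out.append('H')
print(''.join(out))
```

Execution trace: 'Q' (try body) → 'D' (except TypeError) → 'H' (after the try/except). Output: QDH

Answer: QDH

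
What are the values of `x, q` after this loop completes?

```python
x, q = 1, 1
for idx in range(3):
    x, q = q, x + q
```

Fibonacci: after 3 iterations
`x, q` takes the values: (1, 1) → (1, 2) → (2, 3) → (3, 5)

Answer: 3, 5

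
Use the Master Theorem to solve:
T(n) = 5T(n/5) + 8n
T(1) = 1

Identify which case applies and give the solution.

a=5, b=5, f(n)=8n. log_5(5) = 1. Since c=1 = 1, Case 2 applies: T(n) = Θ(n^log_b(a) · log n) = O(n log n).

Answer: O(n log n) - Case 2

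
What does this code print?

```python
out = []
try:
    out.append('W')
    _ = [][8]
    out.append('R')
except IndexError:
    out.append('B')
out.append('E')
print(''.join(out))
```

Execution trace: 'W' (try body) → 'B' (except IndexError) → 'E' (after the try/except). Output: WBE

Answer: WBE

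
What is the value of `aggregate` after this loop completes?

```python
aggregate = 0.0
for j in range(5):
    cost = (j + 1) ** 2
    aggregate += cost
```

Sum of squared losses 1² + 2² + ... + 5²
`aggregate` takes the values: 0.0 → 1.0 → 5.0 → 14.0 → 30.0 → 55.0

Answer: 55.0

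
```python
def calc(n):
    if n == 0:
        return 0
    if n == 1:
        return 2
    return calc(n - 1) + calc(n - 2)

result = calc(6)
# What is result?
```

Build up from base cases: calc(0)=0, calc(1)=2, calc(2)=2, calc(3)=4, calc(4)=6, calc(5)=10, calc(6)=16

Answer: 16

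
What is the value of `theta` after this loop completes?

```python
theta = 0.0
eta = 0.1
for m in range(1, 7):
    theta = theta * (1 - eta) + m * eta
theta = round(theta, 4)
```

Moving average with lr=0.1
`theta` takes the values: 0.0 → 0.1 → 0.29 → 0.561 → 0.9049 → 1.31441 → 1.782969 → 1.783

Answer: 1.783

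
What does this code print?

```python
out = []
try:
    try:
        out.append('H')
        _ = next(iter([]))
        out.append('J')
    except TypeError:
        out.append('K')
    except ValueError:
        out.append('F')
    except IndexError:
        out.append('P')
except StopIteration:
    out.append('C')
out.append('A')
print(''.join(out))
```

Execution trace: 'H' (try body) → 'C' (outer except StopIteration) → 'A' (after the try/except). Output: HCA

Answer: HCA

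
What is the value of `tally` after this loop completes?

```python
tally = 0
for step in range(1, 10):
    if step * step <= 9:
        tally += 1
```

Count numbers where step² ≤ 9
`tally` takes the values: 0 → 1 → 2 → 3

Answer: 3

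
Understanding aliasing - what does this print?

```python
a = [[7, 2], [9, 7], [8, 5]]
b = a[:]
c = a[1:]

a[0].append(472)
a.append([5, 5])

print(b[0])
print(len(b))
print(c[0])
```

Key concept: slice with nested mutation.
Step by step:
`a = [[7, 2], [9, 7], [8, 5]]` → a = [[7, 2], [9, 7], [8, 5]]
`b = a[:]` → b = [[7, 2], [9, 7], [8, 5]]
`c = a[1:]` → c = [[9, 7], [8, 5]]
`a[0].append(472)` → a = [[7, 2, 472], [9, 7], [8, 5]]; b = [[7, 2, 472], [9, 7], [8, 5]]
`a.append([5, 5])` → a = [[7, 2, 472], [9, 7], [8, 5], [5, 5]]
`print(b[0])` → prints [7, 2, 472]
`print(len(b))` → prints 3
`print(c[0])` → prints [9, 7]

Answer:
[7, 2, 472]
3
[9, 7]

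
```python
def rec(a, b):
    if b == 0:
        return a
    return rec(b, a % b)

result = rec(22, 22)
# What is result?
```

rec(22, 22) -> rec(22, 0) -> 22

Answer: 22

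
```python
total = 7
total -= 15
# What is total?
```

Trace:
`total = 7` → total = 7
`total -= 15` → total = -8
So total = -8

Answer: -8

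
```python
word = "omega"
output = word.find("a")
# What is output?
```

Trace:
`word = "omega"` → word = 'omega'
`output = word.find("a")` → output = 4
So output = 4

Answer: 4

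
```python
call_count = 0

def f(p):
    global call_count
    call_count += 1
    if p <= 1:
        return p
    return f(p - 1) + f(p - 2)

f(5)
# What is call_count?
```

Calls(p) = 1 + Calls(p-1) + Calls(p-2); Calls(0)=Calls(1)=1. For p=5 this gives 15.

Answer: 15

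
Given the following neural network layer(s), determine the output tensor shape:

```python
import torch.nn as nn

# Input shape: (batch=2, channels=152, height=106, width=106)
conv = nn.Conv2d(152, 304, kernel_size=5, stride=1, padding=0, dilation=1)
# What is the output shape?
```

Input: (2, 152, 106, 106) -> Output: (2, 304, 102, 102)

Answer: (2, 304, 102, 102)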